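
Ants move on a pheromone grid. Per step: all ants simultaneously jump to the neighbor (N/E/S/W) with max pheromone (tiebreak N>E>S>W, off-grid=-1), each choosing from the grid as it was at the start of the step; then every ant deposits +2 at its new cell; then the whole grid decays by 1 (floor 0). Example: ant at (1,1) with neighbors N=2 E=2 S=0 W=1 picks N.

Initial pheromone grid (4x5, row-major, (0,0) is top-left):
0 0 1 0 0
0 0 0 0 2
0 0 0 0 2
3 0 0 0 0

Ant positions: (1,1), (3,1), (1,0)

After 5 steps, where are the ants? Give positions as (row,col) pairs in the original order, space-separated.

Step 1: ant0:(1,1)->N->(0,1) | ant1:(3,1)->W->(3,0) | ant2:(1,0)->N->(0,0)
  grid max=4 at (3,0)
Step 2: ant0:(0,1)->W->(0,0) | ant1:(3,0)->N->(2,0) | ant2:(0,0)->E->(0,1)
  grid max=3 at (3,0)
Step 3: ant0:(0,0)->E->(0,1) | ant1:(2,0)->S->(3,0) | ant2:(0,1)->W->(0,0)
  grid max=4 at (3,0)
Step 4: ant0:(0,1)->W->(0,0) | ant1:(3,0)->N->(2,0) | ant2:(0,0)->E->(0,1)
  grid max=4 at (0,0)
Step 5: ant0:(0,0)->E->(0,1) | ant1:(2,0)->S->(3,0) | ant2:(0,1)->W->(0,0)
  grid max=5 at (0,0)

(0,1) (3,0) (0,0)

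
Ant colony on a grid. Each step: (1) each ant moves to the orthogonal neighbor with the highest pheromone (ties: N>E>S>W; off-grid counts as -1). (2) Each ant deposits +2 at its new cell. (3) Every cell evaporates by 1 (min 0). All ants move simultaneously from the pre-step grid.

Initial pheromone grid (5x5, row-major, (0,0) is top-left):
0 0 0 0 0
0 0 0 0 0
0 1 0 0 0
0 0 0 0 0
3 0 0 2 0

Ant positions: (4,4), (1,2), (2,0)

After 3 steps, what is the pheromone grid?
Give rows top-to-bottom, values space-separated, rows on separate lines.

After step 1: ants at (4,3),(0,2),(2,1)
  0 0 1 0 0
  0 0 0 0 0
  0 2 0 0 0
  0 0 0 0 0
  2 0 0 3 0
After step 2: ants at (3,3),(0,3),(1,1)
  0 0 0 1 0
  0 1 0 0 0
  0 1 0 0 0
  0 0 0 1 0
  1 0 0 2 0
After step 3: ants at (4,3),(0,4),(2,1)
  0 0 0 0 1
  0 0 0 0 0
  0 2 0 0 0
  0 0 0 0 0
  0 0 0 3 0

0 0 0 0 1
0 0 0 0 0
0 2 0 0 0
0 0 0 0 0
0 0 0 3 0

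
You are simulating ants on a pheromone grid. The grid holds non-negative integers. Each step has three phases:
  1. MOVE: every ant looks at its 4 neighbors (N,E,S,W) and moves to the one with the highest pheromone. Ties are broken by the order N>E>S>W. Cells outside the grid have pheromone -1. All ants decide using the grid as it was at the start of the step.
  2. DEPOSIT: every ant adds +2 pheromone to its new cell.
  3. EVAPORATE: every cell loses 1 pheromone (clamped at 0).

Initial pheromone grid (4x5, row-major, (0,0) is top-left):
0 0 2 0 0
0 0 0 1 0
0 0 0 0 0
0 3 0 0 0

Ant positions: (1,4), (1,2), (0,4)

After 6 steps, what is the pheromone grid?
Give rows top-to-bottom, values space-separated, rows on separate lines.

After step 1: ants at (1,3),(0,2),(1,4)
  0 0 3 0 0
  0 0 0 2 1
  0 0 0 0 0
  0 2 0 0 0
After step 2: ants at (1,4),(0,3),(1,3)
  0 0 2 1 0
  0 0 0 3 2
  0 0 0 0 0
  0 1 0 0 0
After step 3: ants at (1,3),(1,3),(1,4)
  0 0 1 0 0
  0 0 0 6 3
  0 0 0 0 0
  0 0 0 0 0
After step 4: ants at (1,4),(1,4),(1,3)
  0 0 0 0 0
  0 0 0 7 6
  0 0 0 0 0
  0 0 0 0 0
After step 5: ants at (1,3),(1,3),(1,4)
  0 0 0 0 0
  0 0 0 10 7
  0 0 0 0 0
  0 0 0 0 0
After step 6: ants at (1,4),(1,4),(1,3)
  0 0 0 0 0
  0 0 0 11 10
  0 0 0 0 0
  0 0 0 0 0

0 0 0 0 0
0 0 0 11 10
0 0 0 0 0
0 0 0 0 0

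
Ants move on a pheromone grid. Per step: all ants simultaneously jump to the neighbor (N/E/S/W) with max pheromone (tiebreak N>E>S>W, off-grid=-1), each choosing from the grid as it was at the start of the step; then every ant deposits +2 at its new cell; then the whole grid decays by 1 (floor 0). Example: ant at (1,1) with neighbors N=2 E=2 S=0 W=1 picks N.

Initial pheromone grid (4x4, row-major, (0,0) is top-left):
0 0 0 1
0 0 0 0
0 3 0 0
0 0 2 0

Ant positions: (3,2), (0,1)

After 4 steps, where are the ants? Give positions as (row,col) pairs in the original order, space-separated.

Step 1: ant0:(3,2)->N->(2,2) | ant1:(0,1)->E->(0,2)
  grid max=2 at (2,1)
Step 2: ant0:(2,2)->W->(2,1) | ant1:(0,2)->E->(0,3)
  grid max=3 at (2,1)
Step 3: ant0:(2,1)->N->(1,1) | ant1:(0,3)->S->(1,3)
  grid max=2 at (2,1)
Step 4: ant0:(1,1)->S->(2,1) | ant1:(1,3)->N->(0,3)
  grid max=3 at (2,1)

(2,1) (0,3)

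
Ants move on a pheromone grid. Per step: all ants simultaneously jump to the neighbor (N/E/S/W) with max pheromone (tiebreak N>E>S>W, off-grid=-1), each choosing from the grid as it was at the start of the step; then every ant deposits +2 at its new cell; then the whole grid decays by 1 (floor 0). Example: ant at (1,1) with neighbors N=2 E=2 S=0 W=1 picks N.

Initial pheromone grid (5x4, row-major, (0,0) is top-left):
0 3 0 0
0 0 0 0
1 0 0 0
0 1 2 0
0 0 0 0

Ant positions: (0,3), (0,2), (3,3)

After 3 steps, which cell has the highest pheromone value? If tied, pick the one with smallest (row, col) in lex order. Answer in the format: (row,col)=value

Answer: (0,1)=4

Derivation:
Step 1: ant0:(0,3)->S->(1,3) | ant1:(0,2)->W->(0,1) | ant2:(3,3)->W->(3,2)
  grid max=4 at (0,1)
Step 2: ant0:(1,3)->N->(0,3) | ant1:(0,1)->E->(0,2) | ant2:(3,2)->N->(2,2)
  grid max=3 at (0,1)
Step 3: ant0:(0,3)->W->(0,2) | ant1:(0,2)->W->(0,1) | ant2:(2,2)->S->(3,2)
  grid max=4 at (0,1)
Final grid:
  0 4 2 0
  0 0 0 0
  0 0 0 0
  0 0 3 0
  0 0 0 0
Max pheromone 4 at (0,1)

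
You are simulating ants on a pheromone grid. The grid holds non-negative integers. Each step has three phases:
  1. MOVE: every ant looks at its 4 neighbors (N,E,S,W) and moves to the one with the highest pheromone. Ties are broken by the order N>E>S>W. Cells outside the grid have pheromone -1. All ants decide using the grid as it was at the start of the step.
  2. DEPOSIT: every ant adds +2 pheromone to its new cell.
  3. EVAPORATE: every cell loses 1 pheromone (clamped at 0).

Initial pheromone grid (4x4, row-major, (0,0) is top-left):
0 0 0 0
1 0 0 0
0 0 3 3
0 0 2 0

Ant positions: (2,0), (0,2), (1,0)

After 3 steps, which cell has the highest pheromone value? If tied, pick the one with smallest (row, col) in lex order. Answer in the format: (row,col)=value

Answer: (1,0)=4

Derivation:
Step 1: ant0:(2,0)->N->(1,0) | ant1:(0,2)->E->(0,3) | ant2:(1,0)->N->(0,0)
  grid max=2 at (1,0)
Step 2: ant0:(1,0)->N->(0,0) | ant1:(0,3)->S->(1,3) | ant2:(0,0)->S->(1,0)
  grid max=3 at (1,0)
Step 3: ant0:(0,0)->S->(1,0) | ant1:(1,3)->S->(2,3) | ant2:(1,0)->N->(0,0)
  grid max=4 at (1,0)
Final grid:
  3 0 0 0
  4 0 0 0
  0 0 0 2
  0 0 0 0
Max pheromone 4 at (1,0)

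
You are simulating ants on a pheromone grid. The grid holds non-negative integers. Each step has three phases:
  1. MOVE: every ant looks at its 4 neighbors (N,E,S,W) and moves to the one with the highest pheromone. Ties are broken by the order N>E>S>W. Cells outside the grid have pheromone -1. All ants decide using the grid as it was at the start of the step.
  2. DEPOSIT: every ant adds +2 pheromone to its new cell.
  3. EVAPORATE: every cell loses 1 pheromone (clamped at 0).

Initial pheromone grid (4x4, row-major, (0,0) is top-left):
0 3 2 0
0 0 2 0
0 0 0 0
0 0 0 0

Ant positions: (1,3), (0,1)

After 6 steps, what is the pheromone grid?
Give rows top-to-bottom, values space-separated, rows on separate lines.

After step 1: ants at (1,2),(0,2)
  0 2 3 0
  0 0 3 0
  0 0 0 0
  0 0 0 0
After step 2: ants at (0,2),(1,2)
  0 1 4 0
  0 0 4 0
  0 0 0 0
  0 0 0 0
After step 3: ants at (1,2),(0,2)
  0 0 5 0
  0 0 5 0
  0 0 0 0
  0 0 0 0
After step 4: ants at (0,2),(1,2)
  0 0 6 0
  0 0 6 0
  0 0 0 0
  0 0 0 0
After step 5: ants at (1,2),(0,2)
  0 0 7 0
  0 0 7 0
  0 0 0 0
  0 0 0 0
After step 6: ants at (0,2),(1,2)
  0 0 8 0
  0 0 8 0
  0 0 0 0
  0 0 0 0

0 0 8 0
0 0 8 0
0 0 0 0
0 0 0 0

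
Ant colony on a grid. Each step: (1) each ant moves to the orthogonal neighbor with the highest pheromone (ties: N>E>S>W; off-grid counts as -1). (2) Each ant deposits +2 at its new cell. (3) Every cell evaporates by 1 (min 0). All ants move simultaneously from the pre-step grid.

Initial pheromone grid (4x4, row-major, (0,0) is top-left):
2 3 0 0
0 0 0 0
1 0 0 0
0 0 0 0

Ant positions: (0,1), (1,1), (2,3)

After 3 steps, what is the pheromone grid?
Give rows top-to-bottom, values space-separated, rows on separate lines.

After step 1: ants at (0,0),(0,1),(1,3)
  3 4 0 0
  0 0 0 1
  0 0 0 0
  0 0 0 0
After step 2: ants at (0,1),(0,0),(0,3)
  4 5 0 1
  0 0 0 0
  0 0 0 0
  0 0 0 0
After step 3: ants at (0,0),(0,1),(1,3)
  5 6 0 0
  0 0 0 1
  0 0 0 0
  0 0 0 0

5 6 0 0
0 0 0 1
0 0 0 0
0 0 0 0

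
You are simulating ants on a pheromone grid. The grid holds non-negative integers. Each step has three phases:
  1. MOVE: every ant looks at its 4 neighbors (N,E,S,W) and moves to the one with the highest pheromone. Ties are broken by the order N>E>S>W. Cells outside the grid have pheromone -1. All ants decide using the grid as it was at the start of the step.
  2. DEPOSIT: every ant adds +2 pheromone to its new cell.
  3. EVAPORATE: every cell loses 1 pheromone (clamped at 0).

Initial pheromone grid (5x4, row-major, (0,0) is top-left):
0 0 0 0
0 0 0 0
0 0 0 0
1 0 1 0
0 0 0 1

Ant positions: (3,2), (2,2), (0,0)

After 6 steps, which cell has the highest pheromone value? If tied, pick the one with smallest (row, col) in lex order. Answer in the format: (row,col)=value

Answer: (3,2)=7

Derivation:
Step 1: ant0:(3,2)->N->(2,2) | ant1:(2,2)->S->(3,2) | ant2:(0,0)->E->(0,1)
  grid max=2 at (3,2)
Step 2: ant0:(2,2)->S->(3,2) | ant1:(3,2)->N->(2,2) | ant2:(0,1)->E->(0,2)
  grid max=3 at (3,2)
Step 3: ant0:(3,2)->N->(2,2) | ant1:(2,2)->S->(3,2) | ant2:(0,2)->E->(0,3)
  grid max=4 at (3,2)
Step 4: ant0:(2,2)->S->(3,2) | ant1:(3,2)->N->(2,2) | ant2:(0,3)->S->(1,3)
  grid max=5 at (3,2)
Step 5: ant0:(3,2)->N->(2,2) | ant1:(2,2)->S->(3,2) | ant2:(1,3)->N->(0,3)
  grid max=6 at (3,2)
Step 6: ant0:(2,2)->S->(3,2) | ant1:(3,2)->N->(2,2) | ant2:(0,3)->S->(1,3)
  grid max=7 at (3,2)
Final grid:
  0 0 0 0
  0 0 0 1
  0 0 6 0
  0 0 7 0
  0 0 0 0
Max pheromone 7 at (3,2)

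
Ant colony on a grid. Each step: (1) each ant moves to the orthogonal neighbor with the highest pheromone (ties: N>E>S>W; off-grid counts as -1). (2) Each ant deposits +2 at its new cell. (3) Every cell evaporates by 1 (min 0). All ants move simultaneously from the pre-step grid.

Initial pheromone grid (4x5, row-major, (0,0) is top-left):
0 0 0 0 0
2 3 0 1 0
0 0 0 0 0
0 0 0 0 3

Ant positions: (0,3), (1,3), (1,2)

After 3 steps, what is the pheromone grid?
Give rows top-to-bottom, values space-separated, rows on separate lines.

After step 1: ants at (1,3),(0,3),(1,1)
  0 0 0 1 0
  1 4 0 2 0
  0 0 0 0 0
  0 0 0 0 2
After step 2: ants at (0,3),(1,3),(1,0)
  0 0 0 2 0
  2 3 0 3 0
  0 0 0 0 0
  0 0 0 0 1
After step 3: ants at (1,3),(0,3),(1,1)
  0 0 0 3 0
  1 4 0 4 0
  0 0 0 0 0
  0 0 0 0 0

0 0 0 3 0
1 4 0 4 0
0 0 0 0 0
0 0 0 0 0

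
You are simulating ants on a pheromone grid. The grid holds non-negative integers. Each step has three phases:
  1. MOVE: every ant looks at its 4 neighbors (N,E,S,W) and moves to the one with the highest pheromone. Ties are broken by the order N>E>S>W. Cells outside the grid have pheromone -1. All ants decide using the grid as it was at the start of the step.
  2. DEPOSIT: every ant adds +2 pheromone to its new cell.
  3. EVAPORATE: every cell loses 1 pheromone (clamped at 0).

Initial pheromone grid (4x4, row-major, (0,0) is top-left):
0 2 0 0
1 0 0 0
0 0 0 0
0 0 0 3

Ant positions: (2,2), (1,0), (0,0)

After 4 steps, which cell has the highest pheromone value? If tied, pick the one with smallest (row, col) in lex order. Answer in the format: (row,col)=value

Answer: (0,1)=8

Derivation:
Step 1: ant0:(2,2)->N->(1,2) | ant1:(1,0)->N->(0,0) | ant2:(0,0)->E->(0,1)
  grid max=3 at (0,1)
Step 2: ant0:(1,2)->N->(0,2) | ant1:(0,0)->E->(0,1) | ant2:(0,1)->W->(0,0)
  grid max=4 at (0,1)
Step 3: ant0:(0,2)->W->(0,1) | ant1:(0,1)->W->(0,0) | ant2:(0,0)->E->(0,1)
  grid max=7 at (0,1)
Step 4: ant0:(0,1)->W->(0,0) | ant1:(0,0)->E->(0,1) | ant2:(0,1)->W->(0,0)
  grid max=8 at (0,1)
Final grid:
  6 8 0 0
  0 0 0 0
  0 0 0 0
  0 0 0 0
Max pheromone 8 at (0,1)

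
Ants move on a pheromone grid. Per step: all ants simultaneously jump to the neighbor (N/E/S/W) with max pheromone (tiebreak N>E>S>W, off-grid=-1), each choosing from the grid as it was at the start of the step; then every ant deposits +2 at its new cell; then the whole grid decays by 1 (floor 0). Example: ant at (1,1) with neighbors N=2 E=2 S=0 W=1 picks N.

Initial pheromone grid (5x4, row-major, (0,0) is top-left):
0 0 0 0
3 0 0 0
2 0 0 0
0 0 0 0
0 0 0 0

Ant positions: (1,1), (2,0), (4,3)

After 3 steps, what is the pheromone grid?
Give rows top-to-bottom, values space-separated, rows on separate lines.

After step 1: ants at (1,0),(1,0),(3,3)
  0 0 0 0
  6 0 0 0
  1 0 0 0
  0 0 0 1
  0 0 0 0
After step 2: ants at (2,0),(2,0),(2,3)
  0 0 0 0
  5 0 0 0
  4 0 0 1
  0 0 0 0
  0 0 0 0
After step 3: ants at (1,0),(1,0),(1,3)
  0 0 0 0
  8 0 0 1
  3 0 0 0
  0 0 0 0
  0 0 0 0

0 0 0 0
8 0 0 1
3 0 0 0
0 0 0 0
0 0 0 0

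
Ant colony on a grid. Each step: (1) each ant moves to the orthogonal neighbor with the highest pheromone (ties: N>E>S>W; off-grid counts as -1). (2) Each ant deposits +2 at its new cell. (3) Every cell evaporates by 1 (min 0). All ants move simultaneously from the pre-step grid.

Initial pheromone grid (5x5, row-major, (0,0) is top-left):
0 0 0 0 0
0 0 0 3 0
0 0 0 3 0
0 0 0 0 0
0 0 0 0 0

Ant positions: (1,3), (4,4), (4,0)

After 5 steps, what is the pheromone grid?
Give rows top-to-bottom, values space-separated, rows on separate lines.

After step 1: ants at (2,3),(3,4),(3,0)
  0 0 0 0 0
  0 0 0 2 0
  0 0 0 4 0
  1 0 0 0 1
  0 0 0 0 0
After step 2: ants at (1,3),(2,4),(2,0)
  0 0 0 0 0
  0 0 0 3 0
  1 0 0 3 1
  0 0 0 0 0
  0 0 0 0 0
After step 3: ants at (2,3),(2,3),(1,0)
  0 0 0 0 0
  1 0 0 2 0
  0 0 0 6 0
  0 0 0 0 0
  0 0 0 0 0
After step 4: ants at (1,3),(1,3),(0,0)
  1 0 0 0 0
  0 0 0 5 0
  0 0 0 5 0
  0 0 0 0 0
  0 0 0 0 0
After step 5: ants at (2,3),(2,3),(0,1)
  0 1 0 0 0
  0 0 0 4 0
  0 0 0 8 0
  0 0 0 0 0
  0 0 0 0 0

0 1 0 0 0
0 0 0 4 0
0 0 0 8 0
0 0 0 0 0
0 0 0 0 0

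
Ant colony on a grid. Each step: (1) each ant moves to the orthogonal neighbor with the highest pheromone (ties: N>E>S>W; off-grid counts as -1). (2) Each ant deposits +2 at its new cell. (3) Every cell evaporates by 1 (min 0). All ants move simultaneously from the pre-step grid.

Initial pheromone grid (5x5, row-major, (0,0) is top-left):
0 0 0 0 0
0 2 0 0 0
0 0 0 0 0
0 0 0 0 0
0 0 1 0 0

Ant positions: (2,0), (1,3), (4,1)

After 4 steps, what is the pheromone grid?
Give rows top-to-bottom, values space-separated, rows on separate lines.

After step 1: ants at (1,0),(0,3),(4,2)
  0 0 0 1 0
  1 1 0 0 0
  0 0 0 0 0
  0 0 0 0 0
  0 0 2 0 0
After step 2: ants at (1,1),(0,4),(3,2)
  0 0 0 0 1
  0 2 0 0 0
  0 0 0 0 0
  0 0 1 0 0
  0 0 1 0 0
After step 3: ants at (0,1),(1,4),(4,2)
  0 1 0 0 0
  0 1 0 0 1
  0 0 0 0 0
  0 0 0 0 0
  0 0 2 0 0
After step 4: ants at (1,1),(0,4),(3,2)
  0 0 0 0 1
  0 2 0 0 0
  0 0 0 0 0
  0 0 1 0 0
  0 0 1 0 0

0 0 0 0 1
0 2 0 0 0
0 0 0 0 0
0 0 1 0 0
0 0 1 0 0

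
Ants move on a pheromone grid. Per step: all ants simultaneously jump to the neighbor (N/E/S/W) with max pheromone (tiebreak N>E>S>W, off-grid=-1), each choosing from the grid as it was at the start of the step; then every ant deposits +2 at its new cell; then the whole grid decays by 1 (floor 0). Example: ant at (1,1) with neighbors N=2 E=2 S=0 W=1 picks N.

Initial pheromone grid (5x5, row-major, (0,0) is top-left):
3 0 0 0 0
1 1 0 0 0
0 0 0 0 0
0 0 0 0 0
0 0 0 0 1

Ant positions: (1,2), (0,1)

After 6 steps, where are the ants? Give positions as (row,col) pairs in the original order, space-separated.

Step 1: ant0:(1,2)->W->(1,1) | ant1:(0,1)->W->(0,0)
  grid max=4 at (0,0)
Step 2: ant0:(1,1)->N->(0,1) | ant1:(0,0)->E->(0,1)
  grid max=3 at (0,0)
Step 3: ant0:(0,1)->W->(0,0) | ant1:(0,1)->W->(0,0)
  grid max=6 at (0,0)
Step 4: ant0:(0,0)->E->(0,1) | ant1:(0,0)->E->(0,1)
  grid max=5 at (0,0)
Step 5: ant0:(0,1)->W->(0,0) | ant1:(0,1)->W->(0,0)
  grid max=8 at (0,0)
Step 6: ant0:(0,0)->E->(0,1) | ant1:(0,0)->E->(0,1)
  grid max=7 at (0,0)

(0,1) (0,1)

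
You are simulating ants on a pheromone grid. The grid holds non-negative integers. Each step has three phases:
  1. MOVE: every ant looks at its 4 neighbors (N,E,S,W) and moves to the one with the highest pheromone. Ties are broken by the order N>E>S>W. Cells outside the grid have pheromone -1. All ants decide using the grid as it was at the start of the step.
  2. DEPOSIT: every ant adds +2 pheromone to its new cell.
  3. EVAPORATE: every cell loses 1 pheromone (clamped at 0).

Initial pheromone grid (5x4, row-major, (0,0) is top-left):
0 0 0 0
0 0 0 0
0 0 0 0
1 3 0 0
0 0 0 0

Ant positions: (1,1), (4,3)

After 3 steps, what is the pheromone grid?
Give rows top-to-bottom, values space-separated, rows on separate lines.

After step 1: ants at (0,1),(3,3)
  0 1 0 0
  0 0 0 0
  0 0 0 0
  0 2 0 1
  0 0 0 0
After step 2: ants at (0,2),(2,3)
  0 0 1 0
  0 0 0 0
  0 0 0 1
  0 1 0 0
  0 0 0 0
After step 3: ants at (0,3),(1,3)
  0 0 0 1
  0 0 0 1
  0 0 0 0
  0 0 0 0
  0 0 0 0

0 0 0 1
0 0 0 1
0 0 0 0
0 0 0 0
0 0 0 0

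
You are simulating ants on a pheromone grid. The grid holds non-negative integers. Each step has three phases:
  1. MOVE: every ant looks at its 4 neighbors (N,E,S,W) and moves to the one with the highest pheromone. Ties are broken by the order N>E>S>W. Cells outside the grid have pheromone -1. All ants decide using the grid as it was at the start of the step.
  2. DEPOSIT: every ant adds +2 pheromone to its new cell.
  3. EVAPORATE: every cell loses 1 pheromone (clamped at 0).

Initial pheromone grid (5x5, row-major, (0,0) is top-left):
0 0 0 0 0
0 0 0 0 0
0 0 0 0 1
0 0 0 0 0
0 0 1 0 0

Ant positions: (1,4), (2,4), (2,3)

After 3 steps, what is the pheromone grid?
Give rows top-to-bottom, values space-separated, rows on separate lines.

After step 1: ants at (2,4),(1,4),(2,4)
  0 0 0 0 0
  0 0 0 0 1
  0 0 0 0 4
  0 0 0 0 0
  0 0 0 0 0
After step 2: ants at (1,4),(2,4),(1,4)
  0 0 0 0 0
  0 0 0 0 4
  0 0 0 0 5
  0 0 0 0 0
  0 0 0 0 0
After step 3: ants at (2,4),(1,4),(2,4)
  0 0 0 0 0
  0 0 0 0 5
  0 0 0 0 8
  0 0 0 0 0
  0 0 0 0 0

0 0 0 0 0
0 0 0 0 5
0 0 0 0 8
0 0 0 0 0
0 0 0 0 0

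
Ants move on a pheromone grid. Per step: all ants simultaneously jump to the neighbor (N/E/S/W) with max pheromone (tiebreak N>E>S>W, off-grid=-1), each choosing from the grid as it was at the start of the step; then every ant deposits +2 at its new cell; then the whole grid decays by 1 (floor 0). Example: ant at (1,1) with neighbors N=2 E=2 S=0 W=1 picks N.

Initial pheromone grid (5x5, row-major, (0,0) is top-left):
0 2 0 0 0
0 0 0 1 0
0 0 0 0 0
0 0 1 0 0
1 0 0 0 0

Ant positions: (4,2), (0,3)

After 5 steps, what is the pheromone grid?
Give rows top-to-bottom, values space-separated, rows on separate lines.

After step 1: ants at (3,2),(1,3)
  0 1 0 0 0
  0 0 0 2 0
  0 0 0 0 0
  0 0 2 0 0
  0 0 0 0 0
After step 2: ants at (2,2),(0,3)
  0 0 0 1 0
  0 0 0 1 0
  0 0 1 0 0
  0 0 1 0 0
  0 0 0 0 0
After step 3: ants at (3,2),(1,3)
  0 0 0 0 0
  0 0 0 2 0
  0 0 0 0 0
  0 0 2 0 0
  0 0 0 0 0
After step 4: ants at (2,2),(0,3)
  0 0 0 1 0
  0 0 0 1 0
  0 0 1 0 0
  0 0 1 0 0
  0 0 0 0 0
After step 5: ants at (3,2),(1,3)
  0 0 0 0 0
  0 0 0 2 0
  0 0 0 0 0
  0 0 2 0 0
  0 0 0 0 0

0 0 0 0 0
0 0 0 2 0
0 0 0 0 0
0 0 2 0 0
0 0 0 0 0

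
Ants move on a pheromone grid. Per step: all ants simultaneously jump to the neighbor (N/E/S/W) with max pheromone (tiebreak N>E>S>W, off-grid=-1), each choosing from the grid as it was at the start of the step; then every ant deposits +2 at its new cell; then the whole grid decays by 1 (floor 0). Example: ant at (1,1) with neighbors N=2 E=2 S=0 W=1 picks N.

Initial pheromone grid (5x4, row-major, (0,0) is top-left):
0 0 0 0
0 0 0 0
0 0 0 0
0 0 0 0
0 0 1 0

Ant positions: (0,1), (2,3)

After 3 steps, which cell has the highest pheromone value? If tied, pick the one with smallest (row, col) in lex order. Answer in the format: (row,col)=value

Answer: (1,3)=3

Derivation:
Step 1: ant0:(0,1)->E->(0,2) | ant1:(2,3)->N->(1,3)
  grid max=1 at (0,2)
Step 2: ant0:(0,2)->E->(0,3) | ant1:(1,3)->N->(0,3)
  grid max=3 at (0,3)
Step 3: ant0:(0,3)->S->(1,3) | ant1:(0,3)->S->(1,3)
  grid max=3 at (1,3)
Final grid:
  0 0 0 2
  0 0 0 3
  0 0 0 0
  0 0 0 0
  0 0 0 0
Max pheromone 3 at (1,3)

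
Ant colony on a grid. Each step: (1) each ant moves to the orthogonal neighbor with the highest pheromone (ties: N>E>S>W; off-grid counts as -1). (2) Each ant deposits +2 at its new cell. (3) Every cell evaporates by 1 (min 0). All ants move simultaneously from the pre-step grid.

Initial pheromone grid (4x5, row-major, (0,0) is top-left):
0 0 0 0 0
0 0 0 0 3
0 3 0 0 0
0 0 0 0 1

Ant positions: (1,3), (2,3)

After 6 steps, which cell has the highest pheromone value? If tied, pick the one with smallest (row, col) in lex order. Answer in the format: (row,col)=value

Step 1: ant0:(1,3)->E->(1,4) | ant1:(2,3)->N->(1,3)
  grid max=4 at (1,4)
Step 2: ant0:(1,4)->W->(1,3) | ant1:(1,3)->E->(1,4)
  grid max=5 at (1,4)
Step 3: ant0:(1,3)->E->(1,4) | ant1:(1,4)->W->(1,3)
  grid max=6 at (1,4)
Step 4: ant0:(1,4)->W->(1,3) | ant1:(1,3)->E->(1,4)
  grid max=7 at (1,4)
Step 5: ant0:(1,3)->E->(1,4) | ant1:(1,4)->W->(1,3)
  grid max=8 at (1,4)
Step 6: ant0:(1,4)->W->(1,3) | ant1:(1,3)->E->(1,4)
  grid max=9 at (1,4)
Final grid:
  0 0 0 0 0
  0 0 0 6 9
  0 0 0 0 0
  0 0 0 0 0
Max pheromone 9 at (1,4)

Answer: (1,4)=9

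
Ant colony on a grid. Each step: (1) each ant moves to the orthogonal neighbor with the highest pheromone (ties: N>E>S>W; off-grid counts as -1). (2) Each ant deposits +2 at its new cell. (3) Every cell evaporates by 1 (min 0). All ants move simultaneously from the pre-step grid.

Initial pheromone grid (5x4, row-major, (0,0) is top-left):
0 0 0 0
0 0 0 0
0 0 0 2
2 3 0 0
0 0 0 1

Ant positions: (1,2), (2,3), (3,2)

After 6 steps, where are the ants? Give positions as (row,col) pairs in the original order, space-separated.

Step 1: ant0:(1,2)->N->(0,2) | ant1:(2,3)->N->(1,3) | ant2:(3,2)->W->(3,1)
  grid max=4 at (3,1)
Step 2: ant0:(0,2)->E->(0,3) | ant1:(1,3)->S->(2,3) | ant2:(3,1)->W->(3,0)
  grid max=3 at (3,1)
Step 3: ant0:(0,3)->S->(1,3) | ant1:(2,3)->N->(1,3) | ant2:(3,0)->E->(3,1)
  grid max=4 at (3,1)
Step 4: ant0:(1,3)->S->(2,3) | ant1:(1,3)->S->(2,3) | ant2:(3,1)->W->(3,0)
  grid max=4 at (2,3)
Step 5: ant0:(2,3)->N->(1,3) | ant1:(2,3)->N->(1,3) | ant2:(3,0)->E->(3,1)
  grid max=5 at (1,3)
Step 6: ant0:(1,3)->S->(2,3) | ant1:(1,3)->S->(2,3) | ant2:(3,1)->W->(3,0)
  grid max=6 at (2,3)

(2,3) (2,3) (3,0)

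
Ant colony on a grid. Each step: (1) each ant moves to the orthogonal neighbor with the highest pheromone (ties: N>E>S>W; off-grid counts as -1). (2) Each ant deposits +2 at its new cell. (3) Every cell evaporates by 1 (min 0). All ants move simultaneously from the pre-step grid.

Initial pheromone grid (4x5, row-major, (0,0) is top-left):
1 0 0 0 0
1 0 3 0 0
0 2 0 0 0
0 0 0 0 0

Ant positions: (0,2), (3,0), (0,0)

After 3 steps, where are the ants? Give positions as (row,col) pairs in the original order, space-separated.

Step 1: ant0:(0,2)->S->(1,2) | ant1:(3,0)->N->(2,0) | ant2:(0,0)->S->(1,0)
  grid max=4 at (1,2)
Step 2: ant0:(1,2)->N->(0,2) | ant1:(2,0)->N->(1,0) | ant2:(1,0)->S->(2,0)
  grid max=3 at (1,0)
Step 3: ant0:(0,2)->S->(1,2) | ant1:(1,0)->S->(2,0) | ant2:(2,0)->N->(1,0)
  grid max=4 at (1,0)

(1,2) (2,0) (1,0)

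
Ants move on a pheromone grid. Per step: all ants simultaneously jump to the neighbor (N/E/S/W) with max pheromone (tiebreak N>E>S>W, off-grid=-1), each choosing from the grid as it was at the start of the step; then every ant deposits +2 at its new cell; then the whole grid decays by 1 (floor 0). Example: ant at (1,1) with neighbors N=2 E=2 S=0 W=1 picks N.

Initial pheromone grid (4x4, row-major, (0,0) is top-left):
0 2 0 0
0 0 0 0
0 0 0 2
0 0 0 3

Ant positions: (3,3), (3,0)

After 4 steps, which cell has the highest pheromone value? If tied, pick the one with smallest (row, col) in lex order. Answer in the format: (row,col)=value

Answer: (3,3)=3

Derivation:
Step 1: ant0:(3,3)->N->(2,3) | ant1:(3,0)->N->(2,0)
  grid max=3 at (2,3)
Step 2: ant0:(2,3)->S->(3,3) | ant1:(2,0)->N->(1,0)
  grid max=3 at (3,3)
Step 3: ant0:(3,3)->N->(2,3) | ant1:(1,0)->N->(0,0)
  grid max=3 at (2,3)
Step 4: ant0:(2,3)->S->(3,3) | ant1:(0,0)->E->(0,1)
  grid max=3 at (3,3)
Final grid:
  0 1 0 0
  0 0 0 0
  0 0 0 2
  0 0 0 3
Max pheromone 3 at (3,3)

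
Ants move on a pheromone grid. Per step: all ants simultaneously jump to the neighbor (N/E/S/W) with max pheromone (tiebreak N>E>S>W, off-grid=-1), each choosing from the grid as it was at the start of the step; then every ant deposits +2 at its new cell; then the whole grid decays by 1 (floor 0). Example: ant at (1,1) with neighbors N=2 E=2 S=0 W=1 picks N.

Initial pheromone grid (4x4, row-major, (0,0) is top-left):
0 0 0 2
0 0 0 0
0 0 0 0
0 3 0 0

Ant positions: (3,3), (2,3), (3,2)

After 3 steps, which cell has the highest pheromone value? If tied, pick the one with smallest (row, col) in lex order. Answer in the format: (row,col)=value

Answer: (3,1)=4

Derivation:
Step 1: ant0:(3,3)->N->(2,3) | ant1:(2,3)->N->(1,3) | ant2:(3,2)->W->(3,1)
  grid max=4 at (3,1)
Step 2: ant0:(2,3)->N->(1,3) | ant1:(1,3)->N->(0,3) | ant2:(3,1)->N->(2,1)
  grid max=3 at (3,1)
Step 3: ant0:(1,3)->N->(0,3) | ant1:(0,3)->S->(1,3) | ant2:(2,1)->S->(3,1)
  grid max=4 at (3,1)
Final grid:
  0 0 0 3
  0 0 0 3
  0 0 0 0
  0 4 0 0
Max pheromone 4 at (3,1)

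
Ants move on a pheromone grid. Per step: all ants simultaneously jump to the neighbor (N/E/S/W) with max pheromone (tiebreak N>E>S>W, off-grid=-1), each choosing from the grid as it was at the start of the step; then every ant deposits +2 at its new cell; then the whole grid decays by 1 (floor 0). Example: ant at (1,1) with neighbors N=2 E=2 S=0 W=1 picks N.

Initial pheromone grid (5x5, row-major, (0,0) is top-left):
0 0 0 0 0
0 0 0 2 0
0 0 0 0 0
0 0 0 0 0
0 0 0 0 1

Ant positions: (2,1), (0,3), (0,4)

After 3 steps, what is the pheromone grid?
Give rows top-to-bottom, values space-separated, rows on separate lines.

After step 1: ants at (1,1),(1,3),(1,4)
  0 0 0 0 0
  0 1 0 3 1
  0 0 0 0 0
  0 0 0 0 0
  0 0 0 0 0
After step 2: ants at (0,1),(1,4),(1,3)
  0 1 0 0 0
  0 0 0 4 2
  0 0 0 0 0
  0 0 0 0 0
  0 0 0 0 0
After step 3: ants at (0,2),(1,3),(1,4)
  0 0 1 0 0
  0 0 0 5 3
  0 0 0 0 0
  0 0 0 0 0
  0 0 0 0 0

0 0 1 0 0
0 0 0 5 3
0 0 0 0 0
0 0 0 0 0
0 0 0 0 0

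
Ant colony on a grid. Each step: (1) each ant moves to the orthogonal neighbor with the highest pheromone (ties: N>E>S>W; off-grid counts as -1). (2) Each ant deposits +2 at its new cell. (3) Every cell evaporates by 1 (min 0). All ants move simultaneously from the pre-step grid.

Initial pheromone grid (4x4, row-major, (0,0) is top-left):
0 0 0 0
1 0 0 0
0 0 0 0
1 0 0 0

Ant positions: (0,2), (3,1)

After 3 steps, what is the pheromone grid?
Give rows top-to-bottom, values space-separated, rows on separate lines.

After step 1: ants at (0,3),(3,0)
  0 0 0 1
  0 0 0 0
  0 0 0 0
  2 0 0 0
After step 2: ants at (1,3),(2,0)
  0 0 0 0
  0 0 0 1
  1 0 0 0
  1 0 0 0
After step 3: ants at (0,3),(3,0)
  0 0 0 1
  0 0 0 0
  0 0 0 0
  2 0 0 0

0 0 0 1
0 0 0 0
0 0 0 0
2 0 0 0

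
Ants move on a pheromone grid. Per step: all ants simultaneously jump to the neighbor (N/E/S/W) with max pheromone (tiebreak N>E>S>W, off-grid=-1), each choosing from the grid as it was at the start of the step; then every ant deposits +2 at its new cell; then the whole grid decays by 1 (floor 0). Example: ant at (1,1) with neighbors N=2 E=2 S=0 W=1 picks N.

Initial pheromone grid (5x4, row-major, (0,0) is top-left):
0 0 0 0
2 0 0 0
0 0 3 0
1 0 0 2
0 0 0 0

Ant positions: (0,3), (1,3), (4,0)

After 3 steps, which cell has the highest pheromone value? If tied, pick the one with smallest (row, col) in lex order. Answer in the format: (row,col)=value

Step 1: ant0:(0,3)->S->(1,3) | ant1:(1,3)->N->(0,3) | ant2:(4,0)->N->(3,0)
  grid max=2 at (2,2)
Step 2: ant0:(1,3)->N->(0,3) | ant1:(0,3)->S->(1,3) | ant2:(3,0)->N->(2,0)
  grid max=2 at (0,3)
Step 3: ant0:(0,3)->S->(1,3) | ant1:(1,3)->N->(0,3) | ant2:(2,0)->S->(3,0)
  grid max=3 at (0,3)
Final grid:
  0 0 0 3
  0 0 0 3
  0 0 0 0
  2 0 0 0
  0 0 0 0
Max pheromone 3 at (0,3)

Answer: (0,3)=3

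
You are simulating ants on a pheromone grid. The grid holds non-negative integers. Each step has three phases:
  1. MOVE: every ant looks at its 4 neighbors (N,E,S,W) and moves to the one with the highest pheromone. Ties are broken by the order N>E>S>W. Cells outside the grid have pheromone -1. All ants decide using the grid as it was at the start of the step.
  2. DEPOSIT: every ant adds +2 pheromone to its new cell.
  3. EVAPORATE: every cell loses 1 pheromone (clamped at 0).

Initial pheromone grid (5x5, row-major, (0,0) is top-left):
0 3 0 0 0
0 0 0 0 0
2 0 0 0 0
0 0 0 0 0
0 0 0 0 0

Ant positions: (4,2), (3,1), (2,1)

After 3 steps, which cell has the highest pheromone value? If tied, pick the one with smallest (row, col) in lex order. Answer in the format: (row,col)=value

Step 1: ant0:(4,2)->N->(3,2) | ant1:(3,1)->N->(2,1) | ant2:(2,1)->W->(2,0)
  grid max=3 at (2,0)
Step 2: ant0:(3,2)->N->(2,2) | ant1:(2,1)->W->(2,0) | ant2:(2,0)->E->(2,1)
  grid max=4 at (2,0)
Step 3: ant0:(2,2)->W->(2,1) | ant1:(2,0)->E->(2,1) | ant2:(2,1)->W->(2,0)
  grid max=5 at (2,0)
Final grid:
  0 0 0 0 0
  0 0 0 0 0
  5 5 0 0 0
  0 0 0 0 0
  0 0 0 0 0
Max pheromone 5 at (2,0)

Answer: (2,0)=5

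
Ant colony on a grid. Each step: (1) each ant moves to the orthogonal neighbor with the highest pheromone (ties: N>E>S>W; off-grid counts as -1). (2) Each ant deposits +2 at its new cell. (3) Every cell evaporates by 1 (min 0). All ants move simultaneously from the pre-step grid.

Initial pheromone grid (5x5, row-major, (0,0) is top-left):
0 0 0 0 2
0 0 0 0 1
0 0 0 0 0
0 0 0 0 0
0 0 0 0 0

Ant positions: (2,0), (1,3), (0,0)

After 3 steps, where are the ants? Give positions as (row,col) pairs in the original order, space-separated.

Step 1: ant0:(2,0)->N->(1,0) | ant1:(1,3)->E->(1,4) | ant2:(0,0)->E->(0,1)
  grid max=2 at (1,4)
Step 2: ant0:(1,0)->N->(0,0) | ant1:(1,4)->N->(0,4) | ant2:(0,1)->E->(0,2)
  grid max=2 at (0,4)
Step 3: ant0:(0,0)->E->(0,1) | ant1:(0,4)->S->(1,4) | ant2:(0,2)->E->(0,3)
  grid max=2 at (1,4)

(0,1) (1,4) (0,3)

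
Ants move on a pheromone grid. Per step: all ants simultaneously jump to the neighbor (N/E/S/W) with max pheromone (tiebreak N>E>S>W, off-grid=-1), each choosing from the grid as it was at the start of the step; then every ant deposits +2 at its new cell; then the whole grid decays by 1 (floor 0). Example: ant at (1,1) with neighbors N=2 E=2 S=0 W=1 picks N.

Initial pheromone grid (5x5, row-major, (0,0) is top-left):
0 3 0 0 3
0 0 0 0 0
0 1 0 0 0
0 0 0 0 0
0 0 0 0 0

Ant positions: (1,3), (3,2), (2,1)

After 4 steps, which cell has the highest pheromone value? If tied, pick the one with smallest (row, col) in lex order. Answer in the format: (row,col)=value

Step 1: ant0:(1,3)->N->(0,3) | ant1:(3,2)->N->(2,2) | ant2:(2,1)->N->(1,1)
  grid max=2 at (0,1)
Step 2: ant0:(0,3)->E->(0,4) | ant1:(2,2)->N->(1,2) | ant2:(1,1)->N->(0,1)
  grid max=3 at (0,1)
Step 3: ant0:(0,4)->S->(1,4) | ant1:(1,2)->N->(0,2) | ant2:(0,1)->E->(0,2)
  grid max=3 at (0,2)
Step 4: ant0:(1,4)->N->(0,4) | ant1:(0,2)->W->(0,1) | ant2:(0,2)->W->(0,1)
  grid max=5 at (0,1)
Final grid:
  0 5 2 0 3
  0 0 0 0 0
  0 0 0 0 0
  0 0 0 0 0
  0 0 0 0 0
Max pheromone 5 at (0,1)

Answer: (0,1)=5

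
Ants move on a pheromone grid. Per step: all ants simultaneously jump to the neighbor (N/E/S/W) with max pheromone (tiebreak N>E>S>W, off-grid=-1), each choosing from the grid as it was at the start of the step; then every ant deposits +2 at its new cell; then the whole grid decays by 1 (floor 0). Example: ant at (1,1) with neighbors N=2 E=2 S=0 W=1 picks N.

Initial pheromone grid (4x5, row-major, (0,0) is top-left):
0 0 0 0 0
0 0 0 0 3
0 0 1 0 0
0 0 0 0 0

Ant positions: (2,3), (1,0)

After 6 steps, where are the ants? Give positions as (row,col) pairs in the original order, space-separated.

Step 1: ant0:(2,3)->W->(2,2) | ant1:(1,0)->N->(0,0)
  grid max=2 at (1,4)
Step 2: ant0:(2,2)->N->(1,2) | ant1:(0,0)->E->(0,1)
  grid max=1 at (0,1)
Step 3: ant0:(1,2)->S->(2,2) | ant1:(0,1)->E->(0,2)
  grid max=2 at (2,2)
Step 4: ant0:(2,2)->N->(1,2) | ant1:(0,2)->E->(0,3)
  grid max=1 at (0,3)
Step 5: ant0:(1,2)->S->(2,2) | ant1:(0,3)->E->(0,4)
  grid max=2 at (2,2)
Step 6: ant0:(2,2)->N->(1,2) | ant1:(0,4)->S->(1,4)
  grid max=1 at (1,2)

(1,2) (1,4)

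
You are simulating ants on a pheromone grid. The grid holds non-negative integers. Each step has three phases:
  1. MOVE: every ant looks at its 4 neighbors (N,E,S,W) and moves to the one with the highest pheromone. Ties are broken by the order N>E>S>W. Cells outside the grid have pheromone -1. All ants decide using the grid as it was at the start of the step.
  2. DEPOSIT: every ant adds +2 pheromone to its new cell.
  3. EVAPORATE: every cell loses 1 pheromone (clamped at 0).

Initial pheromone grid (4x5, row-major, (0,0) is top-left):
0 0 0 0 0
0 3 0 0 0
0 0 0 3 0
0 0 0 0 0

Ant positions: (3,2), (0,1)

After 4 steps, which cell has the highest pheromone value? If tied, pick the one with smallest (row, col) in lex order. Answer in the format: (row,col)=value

Step 1: ant0:(3,2)->N->(2,2) | ant1:(0,1)->S->(1,1)
  grid max=4 at (1,1)
Step 2: ant0:(2,2)->E->(2,3) | ant1:(1,1)->N->(0,1)
  grid max=3 at (1,1)
Step 3: ant0:(2,3)->N->(1,3) | ant1:(0,1)->S->(1,1)
  grid max=4 at (1,1)
Step 4: ant0:(1,3)->S->(2,3) | ant1:(1,1)->N->(0,1)
  grid max=3 at (1,1)
Final grid:
  0 1 0 0 0
  0 3 0 0 0
  0 0 0 3 0
  0 0 0 0 0
Max pheromone 3 at (1,1)

Answer: (1,1)=3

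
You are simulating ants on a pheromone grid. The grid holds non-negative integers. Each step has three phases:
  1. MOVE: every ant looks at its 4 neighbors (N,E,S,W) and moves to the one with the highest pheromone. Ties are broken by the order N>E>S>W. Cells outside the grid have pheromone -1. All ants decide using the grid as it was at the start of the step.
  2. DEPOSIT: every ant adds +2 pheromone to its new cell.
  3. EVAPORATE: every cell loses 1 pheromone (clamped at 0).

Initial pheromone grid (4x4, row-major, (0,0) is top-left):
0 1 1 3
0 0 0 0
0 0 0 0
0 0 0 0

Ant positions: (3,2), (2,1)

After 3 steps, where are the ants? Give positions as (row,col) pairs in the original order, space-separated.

Step 1: ant0:(3,2)->N->(2,2) | ant1:(2,1)->N->(1,1)
  grid max=2 at (0,3)
Step 2: ant0:(2,2)->N->(1,2) | ant1:(1,1)->N->(0,1)
  grid max=1 at (0,1)
Step 3: ant0:(1,2)->N->(0,2) | ant1:(0,1)->E->(0,2)
  grid max=3 at (0,2)

(0,2) (0,2)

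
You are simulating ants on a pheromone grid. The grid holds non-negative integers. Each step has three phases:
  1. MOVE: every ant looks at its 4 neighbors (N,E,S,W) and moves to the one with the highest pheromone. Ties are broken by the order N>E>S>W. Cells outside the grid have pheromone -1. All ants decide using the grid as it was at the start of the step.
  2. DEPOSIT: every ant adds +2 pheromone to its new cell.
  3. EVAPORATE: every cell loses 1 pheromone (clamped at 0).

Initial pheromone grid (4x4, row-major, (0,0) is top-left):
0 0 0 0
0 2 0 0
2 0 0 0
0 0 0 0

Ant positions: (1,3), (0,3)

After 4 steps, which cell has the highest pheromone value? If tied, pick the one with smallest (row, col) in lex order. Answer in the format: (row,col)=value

Answer: (0,3)=4

Derivation:
Step 1: ant0:(1,3)->N->(0,3) | ant1:(0,3)->S->(1,3)
  grid max=1 at (0,3)
Step 2: ant0:(0,3)->S->(1,3) | ant1:(1,3)->N->(0,3)
  grid max=2 at (0,3)
Step 3: ant0:(1,3)->N->(0,3) | ant1:(0,3)->S->(1,3)
  grid max=3 at (0,3)
Step 4: ant0:(0,3)->S->(1,3) | ant1:(1,3)->N->(0,3)
  grid max=4 at (0,3)
Final grid:
  0 0 0 4
  0 0 0 4
  0 0 0 0
  0 0 0 0
Max pheromone 4 at (0,3)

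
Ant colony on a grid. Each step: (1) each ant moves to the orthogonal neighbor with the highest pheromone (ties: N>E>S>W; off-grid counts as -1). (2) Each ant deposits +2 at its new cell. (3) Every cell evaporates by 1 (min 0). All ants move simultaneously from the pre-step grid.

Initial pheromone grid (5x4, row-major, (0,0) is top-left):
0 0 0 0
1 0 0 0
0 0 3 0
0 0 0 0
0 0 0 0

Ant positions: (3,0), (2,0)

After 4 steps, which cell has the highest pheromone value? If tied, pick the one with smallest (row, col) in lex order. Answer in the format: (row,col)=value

Step 1: ant0:(3,0)->N->(2,0) | ant1:(2,0)->N->(1,0)
  grid max=2 at (1,0)
Step 2: ant0:(2,0)->N->(1,0) | ant1:(1,0)->S->(2,0)
  grid max=3 at (1,0)
Step 3: ant0:(1,0)->S->(2,0) | ant1:(2,0)->N->(1,0)
  grid max=4 at (1,0)
Step 4: ant0:(2,0)->N->(1,0) | ant1:(1,0)->S->(2,0)
  grid max=5 at (1,0)
Final grid:
  0 0 0 0
  5 0 0 0
  4 0 0 0
  0 0 0 0
  0 0 0 0
Max pheromone 5 at (1,0)

Answer: (1,0)=5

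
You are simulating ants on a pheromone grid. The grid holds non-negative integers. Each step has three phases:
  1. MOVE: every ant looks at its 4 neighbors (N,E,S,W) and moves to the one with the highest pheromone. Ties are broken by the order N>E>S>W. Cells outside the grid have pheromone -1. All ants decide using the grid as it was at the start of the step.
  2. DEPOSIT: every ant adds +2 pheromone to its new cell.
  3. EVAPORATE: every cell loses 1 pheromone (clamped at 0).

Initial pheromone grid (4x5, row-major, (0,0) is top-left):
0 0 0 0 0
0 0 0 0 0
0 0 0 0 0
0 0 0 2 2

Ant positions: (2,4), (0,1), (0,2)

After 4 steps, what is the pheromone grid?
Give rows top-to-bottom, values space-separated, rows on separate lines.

After step 1: ants at (3,4),(0,2),(0,3)
  0 0 1 1 0
  0 0 0 0 0
  0 0 0 0 0
  0 0 0 1 3
After step 2: ants at (3,3),(0,3),(0,2)
  0 0 2 2 0
  0 0 0 0 0
  0 0 0 0 0
  0 0 0 2 2
After step 3: ants at (3,4),(0,2),(0,3)
  0 0 3 3 0
  0 0 0 0 0
  0 0 0 0 0
  0 0 0 1 3
After step 4: ants at (3,3),(0,3),(0,2)
  0 0 4 4 0
  0 0 0 0 0
  0 0 0 0 0
  0 0 0 2 2

0 0 4 4 0
0 0 0 0 0
0 0 0 0 0
0 0 0 2 2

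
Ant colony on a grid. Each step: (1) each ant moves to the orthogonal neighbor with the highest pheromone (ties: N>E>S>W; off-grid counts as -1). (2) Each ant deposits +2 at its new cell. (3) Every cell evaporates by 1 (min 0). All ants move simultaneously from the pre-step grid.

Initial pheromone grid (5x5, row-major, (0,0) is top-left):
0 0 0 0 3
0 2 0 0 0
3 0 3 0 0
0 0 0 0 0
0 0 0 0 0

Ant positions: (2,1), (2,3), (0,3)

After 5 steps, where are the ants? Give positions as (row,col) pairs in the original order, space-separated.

Step 1: ant0:(2,1)->E->(2,2) | ant1:(2,3)->W->(2,2) | ant2:(0,3)->E->(0,4)
  grid max=6 at (2,2)
Step 2: ant0:(2,2)->N->(1,2) | ant1:(2,2)->N->(1,2) | ant2:(0,4)->S->(1,4)
  grid max=5 at (2,2)
Step 3: ant0:(1,2)->S->(2,2) | ant1:(1,2)->S->(2,2) | ant2:(1,4)->N->(0,4)
  grid max=8 at (2,2)
Step 4: ant0:(2,2)->N->(1,2) | ant1:(2,2)->N->(1,2) | ant2:(0,4)->S->(1,4)
  grid max=7 at (2,2)
Step 5: ant0:(1,2)->S->(2,2) | ant1:(1,2)->S->(2,2) | ant2:(1,4)->N->(0,4)
  grid max=10 at (2,2)

(2,2) (2,2) (0,4)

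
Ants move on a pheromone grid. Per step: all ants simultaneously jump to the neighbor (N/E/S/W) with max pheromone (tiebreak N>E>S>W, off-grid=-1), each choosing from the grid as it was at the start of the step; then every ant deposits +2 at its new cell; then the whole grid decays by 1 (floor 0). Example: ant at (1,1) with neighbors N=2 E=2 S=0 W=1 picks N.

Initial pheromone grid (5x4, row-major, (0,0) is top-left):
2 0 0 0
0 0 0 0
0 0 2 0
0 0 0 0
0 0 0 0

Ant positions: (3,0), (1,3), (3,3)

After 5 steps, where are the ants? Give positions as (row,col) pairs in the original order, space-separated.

Step 1: ant0:(3,0)->N->(2,0) | ant1:(1,3)->N->(0,3) | ant2:(3,3)->N->(2,3)
  grid max=1 at (0,0)
Step 2: ant0:(2,0)->N->(1,0) | ant1:(0,3)->S->(1,3) | ant2:(2,3)->W->(2,2)
  grid max=2 at (2,2)
Step 3: ant0:(1,0)->N->(0,0) | ant1:(1,3)->N->(0,3) | ant2:(2,2)->N->(1,2)
  grid max=1 at (0,0)
Step 4: ant0:(0,0)->E->(0,1) | ant1:(0,3)->S->(1,3) | ant2:(1,2)->S->(2,2)
  grid max=2 at (2,2)
Step 5: ant0:(0,1)->E->(0,2) | ant1:(1,3)->N->(0,3) | ant2:(2,2)->N->(1,2)
  grid max=1 at (0,2)

(0,2) (0,3) (1,2)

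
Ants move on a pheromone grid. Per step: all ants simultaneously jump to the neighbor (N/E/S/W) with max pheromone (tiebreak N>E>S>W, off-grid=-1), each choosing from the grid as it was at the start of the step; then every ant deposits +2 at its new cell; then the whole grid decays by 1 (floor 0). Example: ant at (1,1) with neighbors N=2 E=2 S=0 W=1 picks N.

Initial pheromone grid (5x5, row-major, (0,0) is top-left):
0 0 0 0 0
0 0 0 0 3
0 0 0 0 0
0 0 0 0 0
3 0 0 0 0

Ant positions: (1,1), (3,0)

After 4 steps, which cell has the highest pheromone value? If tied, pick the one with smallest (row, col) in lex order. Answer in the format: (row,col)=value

Answer: (4,0)=3

Derivation:
Step 1: ant0:(1,1)->N->(0,1) | ant1:(3,0)->S->(4,0)
  grid max=4 at (4,0)
Step 2: ant0:(0,1)->E->(0,2) | ant1:(4,0)->N->(3,0)
  grid max=3 at (4,0)
Step 3: ant0:(0,2)->E->(0,3) | ant1:(3,0)->S->(4,0)
  grid max=4 at (4,0)
Step 4: ant0:(0,3)->E->(0,4) | ant1:(4,0)->N->(3,0)
  grid max=3 at (4,0)
Final grid:
  0 0 0 0 1
  0 0 0 0 0
  0 0 0 0 0
  1 0 0 0 0
  3 0 0 0 0
Max pheromone 3 at (4,0)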